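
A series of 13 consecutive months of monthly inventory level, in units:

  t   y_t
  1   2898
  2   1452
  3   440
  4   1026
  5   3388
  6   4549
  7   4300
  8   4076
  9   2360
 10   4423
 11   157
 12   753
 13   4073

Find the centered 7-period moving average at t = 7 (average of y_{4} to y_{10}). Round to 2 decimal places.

Sum of periods 4–10: 1026 + 3388 + 4549 + 4300 + 4076 + 2360 + 4423 = 24122
Divide by 7: 24122 / 7 = 3446.00

3446.00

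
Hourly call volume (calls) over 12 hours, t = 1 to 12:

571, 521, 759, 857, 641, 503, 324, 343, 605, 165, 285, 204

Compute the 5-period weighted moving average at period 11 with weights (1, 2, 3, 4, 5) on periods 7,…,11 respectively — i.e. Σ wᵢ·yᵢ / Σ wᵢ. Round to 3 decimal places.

Weighted sum: 1·324 + 2·343 + 3·605 + 4·165 + 5·285 = 324 + 686 + 1815 + 660 + 1425 = 4910
Weight total: 1 + 2 + 3 + 4 + 5 = 15
WMA = 4910 / 15 = 327.333

327.333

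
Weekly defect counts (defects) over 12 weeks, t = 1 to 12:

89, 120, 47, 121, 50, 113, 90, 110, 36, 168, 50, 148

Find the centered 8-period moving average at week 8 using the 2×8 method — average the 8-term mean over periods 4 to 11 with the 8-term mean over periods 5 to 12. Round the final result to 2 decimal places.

93.94

Sum over 4–11: 121 + 50 + 113 + 90 + 110 + 36 + 168 + 50 = 738
Sum over 5–12: 50 + 113 + 90 + 110 + 36 + 168 + 50 + 148 = 765
CMA at t=8 = (738 + 765) / (2·8) = 1503 / 16 = 93.94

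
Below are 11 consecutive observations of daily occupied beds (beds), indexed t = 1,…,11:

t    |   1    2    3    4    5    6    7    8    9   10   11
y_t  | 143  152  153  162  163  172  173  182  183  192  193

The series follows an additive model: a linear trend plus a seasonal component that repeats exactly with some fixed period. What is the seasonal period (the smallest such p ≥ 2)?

First differences y_{t+1} − y_t: 9, 1, 9, 1, 9, 1, …
The difference pattern repeats every 2 terms and not for any smaller step, so p = 2.

2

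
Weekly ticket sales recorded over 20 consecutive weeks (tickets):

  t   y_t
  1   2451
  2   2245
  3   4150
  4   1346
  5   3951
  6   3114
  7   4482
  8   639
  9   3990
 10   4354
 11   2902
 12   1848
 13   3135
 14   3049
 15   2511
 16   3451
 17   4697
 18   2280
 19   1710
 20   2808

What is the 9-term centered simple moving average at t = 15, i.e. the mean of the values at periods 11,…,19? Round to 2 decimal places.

2842.56

Sum of periods 11–19: 2902 + 1848 + 3135 + 3049 + 2511 + 3451 + 4697 + 2280 + 1710 = 25583
Divide by 9: 25583 / 9 = 2842.56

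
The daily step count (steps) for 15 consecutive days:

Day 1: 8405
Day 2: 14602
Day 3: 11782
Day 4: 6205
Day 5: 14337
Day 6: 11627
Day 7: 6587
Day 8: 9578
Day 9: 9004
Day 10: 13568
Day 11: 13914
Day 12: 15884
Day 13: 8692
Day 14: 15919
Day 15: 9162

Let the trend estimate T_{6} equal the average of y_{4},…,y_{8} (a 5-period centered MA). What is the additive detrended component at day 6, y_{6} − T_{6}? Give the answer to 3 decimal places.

1960.200

Trend T_6 = (6205 + 14337 + 11627 + 6587 + 9578) / 5 = 48334/5 = 9666.80000
Detrended value: 11627 − 9666.80000 = 1960.200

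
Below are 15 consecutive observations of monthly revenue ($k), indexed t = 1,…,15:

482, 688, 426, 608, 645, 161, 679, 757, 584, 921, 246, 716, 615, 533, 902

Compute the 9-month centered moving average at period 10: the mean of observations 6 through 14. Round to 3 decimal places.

Sum of periods 6–14: 161 + 679 + 757 + 584 + 921 + 246 + 716 + 615 + 533 = 5212
Divide by 9: 5212 / 9 = 579.111

579.111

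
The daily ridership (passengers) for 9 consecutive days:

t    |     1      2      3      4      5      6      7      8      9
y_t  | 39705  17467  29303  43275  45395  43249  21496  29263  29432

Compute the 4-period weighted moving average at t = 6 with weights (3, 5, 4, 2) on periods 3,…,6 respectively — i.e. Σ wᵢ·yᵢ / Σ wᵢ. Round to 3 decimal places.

40883.000

Weighted sum: 3·29303 + 5·43275 + 4·45395 + 2·43249 = 87909 + 216375 + 181580 + 86498 = 572362
Weight total: 3 + 5 + 4 + 2 = 14
WMA = 572362 / 14 = 40883.000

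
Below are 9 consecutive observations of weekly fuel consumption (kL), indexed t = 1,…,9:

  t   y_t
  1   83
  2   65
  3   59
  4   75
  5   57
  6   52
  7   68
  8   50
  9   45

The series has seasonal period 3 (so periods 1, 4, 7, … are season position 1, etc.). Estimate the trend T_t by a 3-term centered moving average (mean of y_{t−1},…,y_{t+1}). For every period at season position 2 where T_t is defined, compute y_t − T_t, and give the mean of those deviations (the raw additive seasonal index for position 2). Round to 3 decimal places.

Season position 2 occurs at t = 2, 5, 8 (where T_t is defined).
t=2: T_2 = 69.00000; y_2 − T_2 = 65 − 69.00000 = -4.00000
t=5: T_5 = 61.33333; y_5 − T_5 = 57 − 61.33333 = -4.33333
t=8: T_8 = 54.33333; y_8 − T_8 = 50 − 54.33333 = -4.33333
Mean deviation: (-4.00000 + -4.33333 + -4.33333) / 3 = -4.222

-4.222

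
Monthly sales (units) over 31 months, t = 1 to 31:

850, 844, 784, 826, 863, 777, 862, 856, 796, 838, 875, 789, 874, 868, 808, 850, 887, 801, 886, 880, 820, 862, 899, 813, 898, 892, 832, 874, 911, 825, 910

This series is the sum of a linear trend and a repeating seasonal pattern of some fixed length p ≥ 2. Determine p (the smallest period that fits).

First differences y_{t+1} − y_t: -6, -60, 42, 37, -86, 85, -6, -60, 42, 37, -86, 85, -6, -60, …
The difference pattern repeats every 6 terms and not for any smaller step, so p = 6.

6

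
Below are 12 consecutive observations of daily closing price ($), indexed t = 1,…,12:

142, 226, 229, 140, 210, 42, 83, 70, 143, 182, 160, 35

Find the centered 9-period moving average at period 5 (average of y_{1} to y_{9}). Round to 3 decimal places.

Sum of periods 1–9: 142 + 226 + 229 + 140 + 210 + 42 + 83 + 70 + 143 = 1285
Divide by 9: 1285 / 9 = 142.778

142.778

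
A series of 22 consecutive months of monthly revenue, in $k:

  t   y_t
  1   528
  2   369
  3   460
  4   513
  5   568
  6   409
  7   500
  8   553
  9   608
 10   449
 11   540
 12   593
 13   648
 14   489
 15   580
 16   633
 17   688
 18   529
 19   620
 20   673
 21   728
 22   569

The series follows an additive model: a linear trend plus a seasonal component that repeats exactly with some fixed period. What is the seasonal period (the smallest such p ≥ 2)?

4

First differences y_{t+1} − y_t: -159, 91, 53, 55, -159, 91, 53, 55, -159, 91, …
The difference pattern repeats every 4 terms and not for any smaller step, so p = 4.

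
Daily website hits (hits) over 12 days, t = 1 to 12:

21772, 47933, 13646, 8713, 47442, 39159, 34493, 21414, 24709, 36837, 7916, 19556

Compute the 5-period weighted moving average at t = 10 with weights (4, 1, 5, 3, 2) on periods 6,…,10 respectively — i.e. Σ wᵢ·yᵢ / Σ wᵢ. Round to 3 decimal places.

29733.333

Weighted sum: 4·39159 + 1·34493 + 5·21414 + 3·24709 + 2·36837 = 156636 + 34493 + 107070 + 74127 + 73674 = 446000
Weight total: 4 + 1 + 5 + 3 + 2 = 15
WMA = 446000 / 15 = 29733.333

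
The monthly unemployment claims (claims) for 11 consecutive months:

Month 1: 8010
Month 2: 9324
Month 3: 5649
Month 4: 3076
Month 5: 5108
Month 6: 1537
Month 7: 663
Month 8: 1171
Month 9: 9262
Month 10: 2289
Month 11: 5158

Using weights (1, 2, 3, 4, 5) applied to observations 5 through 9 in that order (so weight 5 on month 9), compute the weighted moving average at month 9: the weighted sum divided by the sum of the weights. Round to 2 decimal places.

4077.67

Weighted sum: 1·5108 + 2·1537 + 3·663 + 4·1171 + 5·9262 = 5108 + 3074 + 1989 + 4684 + 46310 = 61165
Weight total: 1 + 2 + 3 + 4 + 5 = 15
WMA = 61165 / 15 = 4077.67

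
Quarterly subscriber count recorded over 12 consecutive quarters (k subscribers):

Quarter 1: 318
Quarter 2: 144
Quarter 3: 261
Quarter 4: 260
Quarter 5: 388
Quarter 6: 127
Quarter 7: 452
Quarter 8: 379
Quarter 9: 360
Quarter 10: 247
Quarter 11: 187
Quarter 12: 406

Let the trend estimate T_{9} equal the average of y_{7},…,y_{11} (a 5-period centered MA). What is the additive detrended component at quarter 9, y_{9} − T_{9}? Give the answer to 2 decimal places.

35.00

Trend T_9 = (452 + 379 + 360 + 247 + 187) / 5 = 1625/5 = 325.0000
Detrended value: 360 − 325.0000 = 35.00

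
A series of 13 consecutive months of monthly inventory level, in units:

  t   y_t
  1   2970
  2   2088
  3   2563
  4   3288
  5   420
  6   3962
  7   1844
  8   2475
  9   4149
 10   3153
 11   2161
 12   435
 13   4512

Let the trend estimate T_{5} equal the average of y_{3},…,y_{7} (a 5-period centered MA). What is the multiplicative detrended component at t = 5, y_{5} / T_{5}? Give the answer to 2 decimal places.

Trend T_5 = (2563 + 3288 + 420 + 3962 + 1844) / 5 = 12077/5 = 2415.4000
Ratio to trend: 420 / 2415.4000 = 0.17

0.17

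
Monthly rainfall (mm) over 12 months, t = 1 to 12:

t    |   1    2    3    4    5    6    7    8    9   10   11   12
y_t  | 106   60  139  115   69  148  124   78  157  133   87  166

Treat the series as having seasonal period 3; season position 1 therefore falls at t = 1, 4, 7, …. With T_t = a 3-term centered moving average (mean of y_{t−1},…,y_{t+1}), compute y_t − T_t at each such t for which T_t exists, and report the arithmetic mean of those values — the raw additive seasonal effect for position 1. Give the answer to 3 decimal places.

Season position 1 occurs at t = 4, 7, 10 (where T_t is defined).
t=4: T_4 = 107.66667; y_4 − T_4 = 115 − 107.66667 = 7.33333
t=7: T_7 = 116.66667; y_7 − T_7 = 124 − 116.66667 = 7.33333
t=10: T_10 = 125.66667; y_10 − T_10 = 133 − 125.66667 = 7.33333
Mean deviation: (7.33333 + 7.33333 + 7.33333) / 3 = 7.333

7.333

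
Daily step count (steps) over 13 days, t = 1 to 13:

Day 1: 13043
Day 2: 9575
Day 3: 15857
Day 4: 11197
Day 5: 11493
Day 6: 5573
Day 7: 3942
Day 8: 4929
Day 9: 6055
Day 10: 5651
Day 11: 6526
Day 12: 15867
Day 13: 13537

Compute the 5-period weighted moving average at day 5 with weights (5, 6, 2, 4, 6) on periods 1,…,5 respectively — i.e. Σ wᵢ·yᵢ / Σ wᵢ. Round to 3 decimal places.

11657.609

Weighted sum: 5·13043 + 6·9575 + 2·15857 + 4·11197 + 6·11493 = 65215 + 57450 + 31714 + 44788 + 68958 = 268125
Weight total: 5 + 6 + 2 + 4 + 6 = 23
WMA = 268125 / 23 = 11657.609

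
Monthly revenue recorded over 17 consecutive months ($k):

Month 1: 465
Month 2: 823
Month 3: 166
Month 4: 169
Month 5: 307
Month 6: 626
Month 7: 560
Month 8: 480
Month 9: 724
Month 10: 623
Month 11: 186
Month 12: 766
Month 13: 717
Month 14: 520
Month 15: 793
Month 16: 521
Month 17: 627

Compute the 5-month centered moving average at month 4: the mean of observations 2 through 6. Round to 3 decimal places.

418.200

Sum of periods 2–6: 823 + 166 + 169 + 307 + 626 = 2091
Divide by 5: 2091 / 5 = 418.200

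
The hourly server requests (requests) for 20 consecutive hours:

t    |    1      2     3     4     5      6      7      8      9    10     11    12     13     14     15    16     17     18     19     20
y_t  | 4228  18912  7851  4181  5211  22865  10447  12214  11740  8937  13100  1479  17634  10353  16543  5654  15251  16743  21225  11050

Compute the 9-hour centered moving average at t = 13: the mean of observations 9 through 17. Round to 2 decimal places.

Sum of periods 9–17: 11740 + 8937 + 13100 + 1479 + 17634 + 10353 + 16543 + 5654 + 15251 = 100691
Divide by 9: 100691 / 9 = 11187.89

11187.89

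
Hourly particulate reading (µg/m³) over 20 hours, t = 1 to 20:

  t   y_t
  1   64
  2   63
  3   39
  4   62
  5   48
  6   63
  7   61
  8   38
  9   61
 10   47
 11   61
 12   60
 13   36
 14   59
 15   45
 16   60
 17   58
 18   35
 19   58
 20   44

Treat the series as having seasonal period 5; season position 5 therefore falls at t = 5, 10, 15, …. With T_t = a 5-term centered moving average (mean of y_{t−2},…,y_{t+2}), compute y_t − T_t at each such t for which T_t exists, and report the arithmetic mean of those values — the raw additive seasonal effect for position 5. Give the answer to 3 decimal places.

Season position 5 occurs at t = 5, 10, 15 (where T_t is defined).
t=5: T_5 = 54.60000; y_5 − T_5 = 48 − 54.60000 = -6.60000
t=10: T_10 = 53.40000; y_10 − T_10 = 47 − 53.40000 = -6.40000
t=15: T_15 = 51.60000; y_15 − T_15 = 45 − 51.60000 = -6.60000
Mean deviation: (-6.60000 + -6.40000 + -6.60000) / 3 = -6.533

-6.533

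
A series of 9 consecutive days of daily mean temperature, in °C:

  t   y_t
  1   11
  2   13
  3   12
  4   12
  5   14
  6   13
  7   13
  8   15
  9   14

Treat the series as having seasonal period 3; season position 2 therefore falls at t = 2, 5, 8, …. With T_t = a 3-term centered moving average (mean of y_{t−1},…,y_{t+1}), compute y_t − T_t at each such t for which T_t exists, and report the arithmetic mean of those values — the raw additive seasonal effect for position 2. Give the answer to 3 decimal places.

1.000

Season position 2 occurs at t = 2, 5, 8 (where T_t is defined).
t=2: T_2 = 12.00000; y_2 − T_2 = 13 − 12.00000 = 1.00000
t=5: T_5 = 13.00000; y_5 − T_5 = 14 − 13.00000 = 1.00000
t=8: T_8 = 14.00000; y_8 − T_8 = 15 − 14.00000 = 1.00000
Mean deviation: (1.00000 + 1.00000 + 1.00000) / 3 = 1.000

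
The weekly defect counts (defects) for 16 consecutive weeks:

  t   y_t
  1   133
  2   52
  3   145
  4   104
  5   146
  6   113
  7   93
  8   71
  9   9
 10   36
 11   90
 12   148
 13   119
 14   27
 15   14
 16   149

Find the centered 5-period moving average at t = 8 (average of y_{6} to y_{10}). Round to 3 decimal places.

64.400

Sum of periods 6–10: 113 + 93 + 71 + 9 + 36 = 322
Divide by 5: 322 / 5 = 64.400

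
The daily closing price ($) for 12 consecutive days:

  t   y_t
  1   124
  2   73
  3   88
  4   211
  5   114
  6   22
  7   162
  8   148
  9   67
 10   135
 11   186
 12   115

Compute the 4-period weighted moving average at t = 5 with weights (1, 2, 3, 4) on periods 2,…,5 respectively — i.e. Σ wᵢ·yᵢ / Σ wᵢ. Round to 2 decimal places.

Weighted sum: 1·73 + 2·88 + 3·211 + 4·114 = 73 + 176 + 633 + 456 = 1338
Weight total: 1 + 2 + 3 + 4 = 10
WMA = 1338 / 10 = 133.80

133.80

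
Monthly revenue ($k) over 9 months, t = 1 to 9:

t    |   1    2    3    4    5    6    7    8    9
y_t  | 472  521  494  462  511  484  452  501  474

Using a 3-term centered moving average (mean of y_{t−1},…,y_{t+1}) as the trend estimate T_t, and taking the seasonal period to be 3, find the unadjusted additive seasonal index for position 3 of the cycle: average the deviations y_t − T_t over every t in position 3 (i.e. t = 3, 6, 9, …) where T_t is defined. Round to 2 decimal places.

1.67

Season position 3 occurs at t = 3, 6 (where T_t is defined).
t=3: T_3 = 492.3333; y_3 − T_3 = 494 − 492.3333 = 1.6667
t=6: T_6 = 482.3333; y_6 − T_6 = 484 − 482.3333 = 1.6667
Mean deviation: (1.6667 + 1.6667) / 2 = 1.67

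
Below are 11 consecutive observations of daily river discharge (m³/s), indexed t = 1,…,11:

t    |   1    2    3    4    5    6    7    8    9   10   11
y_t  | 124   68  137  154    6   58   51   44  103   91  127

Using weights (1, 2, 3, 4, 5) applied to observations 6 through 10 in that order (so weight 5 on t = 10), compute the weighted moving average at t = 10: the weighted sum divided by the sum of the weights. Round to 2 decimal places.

77.27

Weighted sum: 1·58 + 2·51 + 3·44 + 4·103 + 5·91 = 58 + 102 + 132 + 412 + 455 = 1159
Weight total: 1 + 2 + 3 + 4 + 5 = 15
WMA = 1159 / 15 = 77.27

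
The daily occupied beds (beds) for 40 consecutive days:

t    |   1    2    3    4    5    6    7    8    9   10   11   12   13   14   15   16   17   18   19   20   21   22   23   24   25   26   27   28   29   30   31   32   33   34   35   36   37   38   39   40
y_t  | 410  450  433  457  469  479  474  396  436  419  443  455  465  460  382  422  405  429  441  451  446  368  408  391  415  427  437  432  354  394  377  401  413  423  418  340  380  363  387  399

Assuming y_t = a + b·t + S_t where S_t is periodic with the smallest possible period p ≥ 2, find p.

7

First differences y_{t+1} − y_t: 40, -17, 24, 12, 10, -5, -78, 40, -17, 24, 12, 10, -5, -78, 40, -17, …
The difference pattern repeats every 7 terms and not for any smaller step, so p = 7.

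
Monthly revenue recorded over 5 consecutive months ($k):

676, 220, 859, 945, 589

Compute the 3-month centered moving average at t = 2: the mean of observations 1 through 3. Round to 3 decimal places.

585.000

Sum of periods 1–3: 676 + 220 + 859 = 1755
Divide by 3: 1755 / 3 = 585.000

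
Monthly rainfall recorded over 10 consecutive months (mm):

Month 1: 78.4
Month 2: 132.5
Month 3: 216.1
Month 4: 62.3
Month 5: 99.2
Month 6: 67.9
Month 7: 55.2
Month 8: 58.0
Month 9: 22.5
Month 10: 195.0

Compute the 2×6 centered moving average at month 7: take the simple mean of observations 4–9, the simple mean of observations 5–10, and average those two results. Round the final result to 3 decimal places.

Sum over 4–9: 62.3 + 99.2 + 67.9 + 55.2 + 58.0 + 22.5 = 365.1
Sum over 5–10: 99.2 + 67.9 + 55.2 + 58.0 + 22.5 + 195.0 = 497.8
CMA at t=7 = (365.1 + 497.8) / (2·6) = 862.9 / 12 = 71.908

71.908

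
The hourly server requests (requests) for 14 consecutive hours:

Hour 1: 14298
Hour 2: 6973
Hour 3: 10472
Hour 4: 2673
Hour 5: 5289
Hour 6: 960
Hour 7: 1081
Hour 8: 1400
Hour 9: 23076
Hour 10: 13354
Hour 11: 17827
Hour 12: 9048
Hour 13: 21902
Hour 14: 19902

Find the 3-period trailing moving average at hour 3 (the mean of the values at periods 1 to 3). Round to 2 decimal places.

10581.00

Sum of periods 1–3: 14298 + 6973 + 10472 = 31743
Divide by 3: 31743 / 3 = 10581.00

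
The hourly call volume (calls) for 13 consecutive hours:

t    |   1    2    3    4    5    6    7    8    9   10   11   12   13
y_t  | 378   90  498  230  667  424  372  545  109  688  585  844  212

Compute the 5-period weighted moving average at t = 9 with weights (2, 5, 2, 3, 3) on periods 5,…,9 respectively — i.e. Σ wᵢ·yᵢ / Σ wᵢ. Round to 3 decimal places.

410.667

Weighted sum: 2·667 + 5·424 + 2·372 + 3·545 + 3·109 = 1334 + 2120 + 744 + 1635 + 327 = 6160
Weight total: 2 + 5 + 2 + 3 + 3 = 15
WMA = 6160 / 15 = 410.667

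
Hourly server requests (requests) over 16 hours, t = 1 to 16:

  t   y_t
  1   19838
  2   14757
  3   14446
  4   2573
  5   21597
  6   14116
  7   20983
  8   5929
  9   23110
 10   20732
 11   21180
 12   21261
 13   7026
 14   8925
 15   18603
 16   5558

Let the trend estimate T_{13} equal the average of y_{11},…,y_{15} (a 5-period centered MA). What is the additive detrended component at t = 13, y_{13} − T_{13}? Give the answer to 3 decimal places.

-8373.000

Trend T_13 = (21180 + 21261 + 7026 + 8925 + 18603) / 5 = 76995/5 = 15399.00000
Detrended value: 7026 − 15399.00000 = -8373.000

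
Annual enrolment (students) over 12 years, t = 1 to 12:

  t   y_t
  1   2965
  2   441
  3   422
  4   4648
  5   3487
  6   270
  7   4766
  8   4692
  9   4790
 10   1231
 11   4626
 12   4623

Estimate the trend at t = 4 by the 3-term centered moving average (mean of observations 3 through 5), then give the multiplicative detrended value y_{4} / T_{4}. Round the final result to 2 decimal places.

1.63

Trend T_4 = (422 + 4648 + 3487) / 3 = 8557/3 = 2852.3333
Ratio to trend: 4648 / 2852.3333 = 1.63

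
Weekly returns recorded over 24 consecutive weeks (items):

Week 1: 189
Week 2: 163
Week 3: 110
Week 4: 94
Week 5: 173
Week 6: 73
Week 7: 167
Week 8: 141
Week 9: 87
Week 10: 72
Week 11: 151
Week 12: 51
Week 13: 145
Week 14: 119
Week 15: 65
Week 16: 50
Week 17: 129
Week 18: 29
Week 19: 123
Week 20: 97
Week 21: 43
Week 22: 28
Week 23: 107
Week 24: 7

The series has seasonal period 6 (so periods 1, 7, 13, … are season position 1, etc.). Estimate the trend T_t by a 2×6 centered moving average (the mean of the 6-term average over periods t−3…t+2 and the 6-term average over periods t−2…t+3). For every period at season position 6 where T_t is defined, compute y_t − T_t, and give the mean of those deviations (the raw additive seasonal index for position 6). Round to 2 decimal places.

Season position 6 occurs at t = 6, 12, 18 (where T_t is defined).
t=6: T_6 = 124.4167; y_6 − T_6 = 73 − 124.4167 = -51.4167
t=12: T_12 = 102.3333; y_12 − T_12 = 51 − 102.3333 = -51.3333
t=18: T_18 = 80.3333; y_18 − T_18 = 29 − 80.3333 = -51.3333
Mean deviation: (-51.4167 + -51.3333 + -51.3333) / 3 = -51.36

-51.36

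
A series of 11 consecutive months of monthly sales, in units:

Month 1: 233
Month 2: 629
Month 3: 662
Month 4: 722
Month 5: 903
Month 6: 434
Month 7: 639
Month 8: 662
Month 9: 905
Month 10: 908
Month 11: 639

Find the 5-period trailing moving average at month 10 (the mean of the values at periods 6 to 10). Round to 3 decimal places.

Sum of periods 6–10: 434 + 639 + 662 + 905 + 908 = 3548
Divide by 5: 3548 / 5 = 709.600

709.600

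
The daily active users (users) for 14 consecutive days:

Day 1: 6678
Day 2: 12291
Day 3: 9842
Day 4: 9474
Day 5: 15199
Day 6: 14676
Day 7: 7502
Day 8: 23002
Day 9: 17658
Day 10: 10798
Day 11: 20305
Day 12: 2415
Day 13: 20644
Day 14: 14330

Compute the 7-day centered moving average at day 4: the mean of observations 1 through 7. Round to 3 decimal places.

10808.857

Sum of periods 1–7: 6678 + 12291 + 9842 + 9474 + 15199 + 14676 + 7502 = 75662
Divide by 7: 75662 / 7 = 10808.857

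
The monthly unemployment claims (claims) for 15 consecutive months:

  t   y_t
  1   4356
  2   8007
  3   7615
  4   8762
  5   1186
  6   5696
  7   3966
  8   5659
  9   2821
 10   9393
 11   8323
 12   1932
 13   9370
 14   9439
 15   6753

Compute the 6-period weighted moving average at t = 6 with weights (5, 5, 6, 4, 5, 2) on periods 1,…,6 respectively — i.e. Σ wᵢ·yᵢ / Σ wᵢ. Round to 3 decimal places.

5921.296

Weighted sum: 5·4356 + 5·8007 + 6·7615 + 4·8762 + 5·1186 + 2·5696 = 21780 + 40035 + 45690 + 35048 + 5930 + 11392 = 159875
Weight total: 5 + 5 + 6 + 4 + 5 + 2 = 27
WMA = 159875 / 27 = 5921.296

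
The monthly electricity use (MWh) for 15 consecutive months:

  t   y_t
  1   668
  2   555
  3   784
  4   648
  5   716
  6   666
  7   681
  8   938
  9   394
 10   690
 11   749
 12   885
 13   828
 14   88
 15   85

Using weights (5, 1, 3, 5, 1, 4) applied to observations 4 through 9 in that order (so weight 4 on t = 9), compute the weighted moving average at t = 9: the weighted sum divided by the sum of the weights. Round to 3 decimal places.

Weighted sum: 5·648 + 1·716 + 3·666 + 5·681 + 1·938 + 4·394 = 3240 + 716 + 1998 + 3405 + 938 + 1576 = 11873
Weight total: 5 + 1 + 3 + 5 + 1 + 4 = 19
WMA = 11873 / 19 = 624.895

624.895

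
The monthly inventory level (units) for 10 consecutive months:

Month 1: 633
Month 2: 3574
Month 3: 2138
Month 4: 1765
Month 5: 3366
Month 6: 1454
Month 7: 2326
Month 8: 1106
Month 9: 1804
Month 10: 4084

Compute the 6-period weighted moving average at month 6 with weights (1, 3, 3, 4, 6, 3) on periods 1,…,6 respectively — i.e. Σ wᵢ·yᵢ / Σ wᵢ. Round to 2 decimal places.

2469.35

Weighted sum: 1·633 + 3·3574 + 3·2138 + 4·1765 + 6·3366 + 3·1454 = 633 + 10722 + 6414 + 7060 + 20196 + 4362 = 49387
Weight total: 1 + 3 + 3 + 4 + 6 + 3 = 20
WMA = 49387 / 20 = 2469.35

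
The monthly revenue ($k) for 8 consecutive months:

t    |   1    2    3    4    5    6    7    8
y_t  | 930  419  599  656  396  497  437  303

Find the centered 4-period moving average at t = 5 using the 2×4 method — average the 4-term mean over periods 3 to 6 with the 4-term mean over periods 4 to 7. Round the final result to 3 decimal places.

516.750

Sum over 3–6: 599 + 656 + 396 + 497 = 2148
Sum over 4–7: 656 + 396 + 497 + 437 = 1986
CMA at t=5 = (2148 + 1986) / (2·4) = 4134 / 8 = 516.750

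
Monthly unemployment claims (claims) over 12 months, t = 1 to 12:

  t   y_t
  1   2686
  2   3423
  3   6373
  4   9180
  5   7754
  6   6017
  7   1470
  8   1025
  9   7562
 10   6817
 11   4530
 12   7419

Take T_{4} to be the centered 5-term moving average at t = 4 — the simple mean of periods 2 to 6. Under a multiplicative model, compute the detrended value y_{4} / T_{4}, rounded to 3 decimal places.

Trend T_4 = (3423 + 6373 + 9180 + 7754 + 6017) / 5 = 32747/5 = 6549.40000
Ratio to trend: 9180 / 6549.40000 = 1.402

1.402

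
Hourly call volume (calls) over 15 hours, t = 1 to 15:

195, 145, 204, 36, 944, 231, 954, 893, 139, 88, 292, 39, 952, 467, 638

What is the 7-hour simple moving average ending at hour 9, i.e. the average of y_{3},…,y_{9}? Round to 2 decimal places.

Sum of periods 3–9: 204 + 36 + 944 + 231 + 954 + 893 + 139 = 3401
Divide by 7: 3401 / 7 = 485.86

485.86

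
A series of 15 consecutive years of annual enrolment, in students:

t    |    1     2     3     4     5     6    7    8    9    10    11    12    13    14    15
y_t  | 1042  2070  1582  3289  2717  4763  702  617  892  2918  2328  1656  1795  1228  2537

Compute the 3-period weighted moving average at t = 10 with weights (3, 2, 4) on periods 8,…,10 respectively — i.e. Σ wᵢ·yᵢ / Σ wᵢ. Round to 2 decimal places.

1700.78

Weighted sum: 3·617 + 2·892 + 4·2918 = 1851 + 1784 + 11672 = 15307
Weight total: 3 + 2 + 4 = 9
WMA = 15307 / 9 = 1700.78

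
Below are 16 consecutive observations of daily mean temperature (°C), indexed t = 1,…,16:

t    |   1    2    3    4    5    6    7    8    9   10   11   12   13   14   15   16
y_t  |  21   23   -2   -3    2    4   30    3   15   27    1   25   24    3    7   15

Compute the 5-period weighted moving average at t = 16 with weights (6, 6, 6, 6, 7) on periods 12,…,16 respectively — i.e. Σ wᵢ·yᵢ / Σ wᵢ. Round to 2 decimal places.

Weighted sum: 6·25 + 6·24 + 6·3 + 6·7 + 7·15 = 150 + 144 + 18 + 42 + 105 = 459
Weight total: 6 + 6 + 6 + 6 + 7 = 31
WMA = 459 / 31 = 14.81

14.81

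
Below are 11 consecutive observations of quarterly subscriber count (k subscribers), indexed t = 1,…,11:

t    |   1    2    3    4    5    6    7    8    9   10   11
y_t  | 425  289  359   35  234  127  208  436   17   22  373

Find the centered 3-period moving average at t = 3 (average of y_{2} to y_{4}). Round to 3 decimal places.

Sum of periods 2–4: 289 + 359 + 35 = 683
Divide by 3: 683 / 3 = 227.667

227.667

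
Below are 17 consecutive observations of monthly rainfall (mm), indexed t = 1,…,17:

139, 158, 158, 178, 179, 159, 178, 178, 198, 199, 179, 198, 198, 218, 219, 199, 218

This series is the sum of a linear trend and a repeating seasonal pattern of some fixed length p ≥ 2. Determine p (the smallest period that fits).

First differences y_{t+1} − y_t: 19, 0, 20, 1, -20, 19, 0, 20, 1, -20, 19, 0, …
The difference pattern repeats every 5 terms and not for any smaller step, so p = 5.

5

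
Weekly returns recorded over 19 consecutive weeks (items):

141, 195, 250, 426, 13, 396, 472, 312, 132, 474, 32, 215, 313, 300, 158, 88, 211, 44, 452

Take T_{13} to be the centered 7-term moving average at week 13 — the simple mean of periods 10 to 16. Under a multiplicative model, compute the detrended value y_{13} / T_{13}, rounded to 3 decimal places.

Trend T_13 = (474 + 32 + 215 + 313 + 300 + 158 + 88) / 7 = 1580/7 = 225.71429
Ratio to trend: 313 / 225.71429 = 1.387

1.387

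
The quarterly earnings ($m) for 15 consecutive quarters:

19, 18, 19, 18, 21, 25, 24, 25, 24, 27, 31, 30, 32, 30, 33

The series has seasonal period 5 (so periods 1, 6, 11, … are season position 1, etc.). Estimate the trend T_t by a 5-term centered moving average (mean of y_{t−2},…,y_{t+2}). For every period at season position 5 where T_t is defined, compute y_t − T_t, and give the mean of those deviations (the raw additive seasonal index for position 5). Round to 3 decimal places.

Season position 5 occurs at t = 5, 10 (where T_t is defined).
t=5: T_5 = 21.40000; y_5 − T_5 = 21 − 21.40000 = -0.40000
t=10: T_10 = 27.40000; y_10 − T_10 = 27 − 27.40000 = -0.40000
Mean deviation: (-0.40000 + -0.40000) / 2 = -0.400

-0.400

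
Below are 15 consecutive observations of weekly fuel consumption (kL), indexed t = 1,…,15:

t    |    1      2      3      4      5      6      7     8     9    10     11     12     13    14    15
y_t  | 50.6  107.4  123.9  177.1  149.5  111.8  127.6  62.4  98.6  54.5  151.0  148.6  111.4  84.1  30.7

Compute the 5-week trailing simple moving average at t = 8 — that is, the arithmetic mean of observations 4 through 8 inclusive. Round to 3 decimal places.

Sum of periods 4–8: 177.1 + 149.5 + 111.8 + 127.6 + 62.4 = 628.4
Divide by 5: 628.4 / 5 = 125.680

125.680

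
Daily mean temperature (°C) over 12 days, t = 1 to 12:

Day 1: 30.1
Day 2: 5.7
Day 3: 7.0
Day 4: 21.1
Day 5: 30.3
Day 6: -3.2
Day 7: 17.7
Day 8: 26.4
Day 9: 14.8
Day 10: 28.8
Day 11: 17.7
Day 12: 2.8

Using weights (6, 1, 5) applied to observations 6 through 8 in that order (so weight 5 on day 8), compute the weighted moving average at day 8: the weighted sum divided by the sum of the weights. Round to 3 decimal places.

Weighted sum: 6·-3.2 + 1·17.7 + 5·26.4 = -19.2 + 17.7 + 132.0 = 130.5
Weight total: 6 + 1 + 5 = 12
WMA = 130.5 / 12 = 10.875

10.875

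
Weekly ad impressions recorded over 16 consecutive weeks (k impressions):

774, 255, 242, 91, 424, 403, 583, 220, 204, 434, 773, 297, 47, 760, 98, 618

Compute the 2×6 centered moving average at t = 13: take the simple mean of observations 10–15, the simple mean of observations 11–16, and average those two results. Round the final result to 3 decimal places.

Sum over 10–15: 434 + 773 + 297 + 47 + 760 + 98 = 2409
Sum over 11–16: 773 + 297 + 47 + 760 + 98 + 618 = 2593
CMA at t=13 = (2409 + 2593) / (2·6) = 5002 / 12 = 416.833

416.833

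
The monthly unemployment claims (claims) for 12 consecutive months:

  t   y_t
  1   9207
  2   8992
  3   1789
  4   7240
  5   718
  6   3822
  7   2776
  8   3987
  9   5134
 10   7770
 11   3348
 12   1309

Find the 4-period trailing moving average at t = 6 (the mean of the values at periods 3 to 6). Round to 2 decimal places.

Sum of periods 3–6: 1789 + 7240 + 718 + 3822 = 13569
Divide by 4: 13569 / 4 = 3392.25

3392.25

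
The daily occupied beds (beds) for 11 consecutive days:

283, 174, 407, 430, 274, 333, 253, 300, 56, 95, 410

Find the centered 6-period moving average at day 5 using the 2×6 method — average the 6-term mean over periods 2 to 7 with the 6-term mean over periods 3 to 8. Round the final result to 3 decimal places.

Sum over 2–7: 174 + 407 + 430 + 274 + 333 + 253 = 1871
Sum over 3–8: 407 + 430 + 274 + 333 + 253 + 300 = 1997
CMA at t=5 = (1871 + 1997) / (2·6) = 3868 / 12 = 322.333

322.333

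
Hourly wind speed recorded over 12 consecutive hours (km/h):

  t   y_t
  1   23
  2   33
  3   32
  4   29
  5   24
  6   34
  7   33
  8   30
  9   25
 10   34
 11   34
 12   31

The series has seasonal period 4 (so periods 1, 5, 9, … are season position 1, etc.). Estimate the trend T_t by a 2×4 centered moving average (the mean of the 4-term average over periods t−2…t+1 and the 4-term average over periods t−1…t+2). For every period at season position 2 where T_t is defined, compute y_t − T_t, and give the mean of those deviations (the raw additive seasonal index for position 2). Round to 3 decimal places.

Season position 2 occurs at t = 6, 10 (where T_t is defined).
t=6: T_6 = 30.12500; y_6 − T_6 = 34 − 30.12500 = 3.87500
t=10: T_10 = 30.87500; y_10 − T_10 = 34 − 30.87500 = 3.12500
Mean deviation: (3.87500 + 3.12500) / 2 = 3.500

3.500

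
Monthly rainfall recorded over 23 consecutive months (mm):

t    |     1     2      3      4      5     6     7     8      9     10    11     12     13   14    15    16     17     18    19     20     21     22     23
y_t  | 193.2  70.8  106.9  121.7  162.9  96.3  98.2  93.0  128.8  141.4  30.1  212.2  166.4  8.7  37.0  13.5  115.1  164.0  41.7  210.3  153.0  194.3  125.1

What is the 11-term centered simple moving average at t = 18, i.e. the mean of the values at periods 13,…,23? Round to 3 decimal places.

Sum of periods 13–23: 166.4 + 8.7 + 37.0 + 13.5 + 115.1 + 164.0 + 41.7 + 210.3 + 153.0 + 194.3 + 125.1 = 1229.1
Divide by 11: 1229.1 / 11 = 111.736

111.736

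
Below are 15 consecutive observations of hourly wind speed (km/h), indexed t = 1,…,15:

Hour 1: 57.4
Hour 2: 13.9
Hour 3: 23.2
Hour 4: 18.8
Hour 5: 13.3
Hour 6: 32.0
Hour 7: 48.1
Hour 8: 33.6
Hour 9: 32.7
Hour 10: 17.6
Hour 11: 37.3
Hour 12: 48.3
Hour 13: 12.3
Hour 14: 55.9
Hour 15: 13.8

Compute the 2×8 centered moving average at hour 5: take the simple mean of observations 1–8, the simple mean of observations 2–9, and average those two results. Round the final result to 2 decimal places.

Sum over 1–8: 57.4 + 13.9 + 23.2 + 18.8 + 13.3 + 32.0 + 48.1 + 33.6 = 240.3
Sum over 2–9: 13.9 + 23.2 + 18.8 + 13.3 + 32.0 + 48.1 + 33.6 + 32.7 = 215.6
CMA at t=5 = (240.3 + 215.6) / (2·8) = 455.9 / 16 = 28.49

28.49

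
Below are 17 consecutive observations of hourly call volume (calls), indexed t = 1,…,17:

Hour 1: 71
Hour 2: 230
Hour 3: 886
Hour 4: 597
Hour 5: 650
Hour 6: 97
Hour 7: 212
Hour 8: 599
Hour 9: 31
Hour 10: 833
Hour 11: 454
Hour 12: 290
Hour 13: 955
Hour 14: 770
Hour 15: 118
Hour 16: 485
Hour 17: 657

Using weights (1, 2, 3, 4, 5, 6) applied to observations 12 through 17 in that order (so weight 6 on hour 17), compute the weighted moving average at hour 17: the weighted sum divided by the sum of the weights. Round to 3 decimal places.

540.429

Weighted sum: 1·290 + 2·955 + 3·770 + 4·118 + 5·485 + 6·657 = 290 + 1910 + 2310 + 472 + 2425 + 3942 = 11349
Weight total: 1 + 2 + 3 + 4 + 5 + 6 = 21
WMA = 11349 / 21 = 540.429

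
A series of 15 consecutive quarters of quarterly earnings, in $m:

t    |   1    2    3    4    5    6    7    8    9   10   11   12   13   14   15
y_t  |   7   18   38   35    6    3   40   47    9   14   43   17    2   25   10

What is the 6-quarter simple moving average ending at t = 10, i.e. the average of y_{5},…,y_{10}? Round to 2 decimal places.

19.83

Sum of periods 5–10: 6 + 3 + 40 + 47 + 9 + 14 = 119
Divide by 6: 119 / 6 = 19.83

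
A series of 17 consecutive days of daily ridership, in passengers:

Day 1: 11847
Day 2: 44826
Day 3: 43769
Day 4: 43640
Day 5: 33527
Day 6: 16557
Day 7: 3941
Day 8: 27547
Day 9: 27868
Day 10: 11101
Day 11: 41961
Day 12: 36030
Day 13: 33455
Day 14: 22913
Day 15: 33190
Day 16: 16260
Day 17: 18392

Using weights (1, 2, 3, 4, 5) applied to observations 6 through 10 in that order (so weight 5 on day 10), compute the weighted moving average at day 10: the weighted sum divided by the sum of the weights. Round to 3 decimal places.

Weighted sum: 1·16557 + 2·3941 + 3·27547 + 4·27868 + 5·11101 = 16557 + 7882 + 82641 + 111472 + 55505 = 274057
Weight total: 1 + 2 + 3 + 4 + 5 = 15
WMA = 274057 / 15 = 18270.467

18270.467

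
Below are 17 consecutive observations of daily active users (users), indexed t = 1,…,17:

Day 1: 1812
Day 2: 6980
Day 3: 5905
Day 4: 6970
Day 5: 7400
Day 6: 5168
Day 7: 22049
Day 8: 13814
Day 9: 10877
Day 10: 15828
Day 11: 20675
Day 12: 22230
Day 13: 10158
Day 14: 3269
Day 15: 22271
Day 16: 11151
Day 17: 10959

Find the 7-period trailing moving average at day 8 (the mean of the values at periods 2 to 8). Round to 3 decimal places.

9755.143

Sum of periods 2–8: 6980 + 5905 + 6970 + 7400 + 5168 + 22049 + 13814 = 68286
Divide by 7: 68286 / 7 = 9755.143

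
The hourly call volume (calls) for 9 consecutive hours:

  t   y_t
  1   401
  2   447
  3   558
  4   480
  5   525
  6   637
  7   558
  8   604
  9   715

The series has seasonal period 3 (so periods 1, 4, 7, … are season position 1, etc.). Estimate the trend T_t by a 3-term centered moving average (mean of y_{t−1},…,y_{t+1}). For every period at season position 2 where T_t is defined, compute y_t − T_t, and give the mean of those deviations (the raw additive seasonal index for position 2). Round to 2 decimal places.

-21.89

Season position 2 occurs at t = 2, 5, 8 (where T_t is defined).
t=2: T_2 = 468.6667; y_2 − T_2 = 447 − 468.6667 = -21.6667
t=5: T_5 = 547.3333; y_5 − T_5 = 525 − 547.3333 = -22.3333
t=8: T_8 = 625.6667; y_8 − T_8 = 604 − 625.6667 = -21.6667
Mean deviation: (-21.6667 + -22.3333 + -21.6667) / 3 = -21.89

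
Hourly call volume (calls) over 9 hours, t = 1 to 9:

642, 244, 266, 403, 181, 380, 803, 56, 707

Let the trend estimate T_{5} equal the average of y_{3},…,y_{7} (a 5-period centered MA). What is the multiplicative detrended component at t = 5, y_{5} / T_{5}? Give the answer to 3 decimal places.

0.445

Trend T_5 = (266 + 403 + 181 + 380 + 803) / 5 = 2033/5 = 406.60000
Ratio to trend: 181 / 406.60000 = 0.445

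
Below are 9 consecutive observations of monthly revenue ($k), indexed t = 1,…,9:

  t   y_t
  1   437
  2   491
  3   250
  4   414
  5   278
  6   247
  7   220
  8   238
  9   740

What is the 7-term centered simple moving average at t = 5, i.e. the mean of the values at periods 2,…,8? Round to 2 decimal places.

305.43

Sum of periods 2–8: 491 + 250 + 414 + 278 + 247 + 220 + 238 = 2138
Divide by 7: 2138 / 7 = 305.43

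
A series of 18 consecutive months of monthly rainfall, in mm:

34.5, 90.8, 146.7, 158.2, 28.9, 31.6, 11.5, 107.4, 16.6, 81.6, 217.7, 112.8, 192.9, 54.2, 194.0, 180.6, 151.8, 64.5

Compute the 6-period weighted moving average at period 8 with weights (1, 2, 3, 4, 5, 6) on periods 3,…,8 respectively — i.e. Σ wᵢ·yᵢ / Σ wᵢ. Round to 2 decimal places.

Weighted sum: 1·146.7 + 2·158.2 + 3·28.9 + 4·31.6 + 5·11.5 + 6·107.4 = 146.7 + 316.4 + 86.7 + 126.4 + 57.5 + 644.4 = 1378.1
Weight total: 1 + 2 + 3 + 4 + 5 + 6 = 21
WMA = 1378.1 / 21 = 65.62

65.62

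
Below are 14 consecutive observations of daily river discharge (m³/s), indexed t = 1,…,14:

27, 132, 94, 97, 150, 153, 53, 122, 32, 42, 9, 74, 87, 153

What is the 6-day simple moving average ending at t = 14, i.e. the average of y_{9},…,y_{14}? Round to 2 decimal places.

Sum of periods 9–14: 32 + 42 + 9 + 74 + 87 + 153 = 397
Divide by 6: 397 / 6 = 66.17

66.17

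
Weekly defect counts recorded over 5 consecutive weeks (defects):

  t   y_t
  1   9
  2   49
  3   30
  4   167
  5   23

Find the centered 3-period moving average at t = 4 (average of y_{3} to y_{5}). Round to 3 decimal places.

Sum of periods 3–5: 30 + 167 + 23 = 220
Divide by 3: 220 / 3 = 73.333

73.333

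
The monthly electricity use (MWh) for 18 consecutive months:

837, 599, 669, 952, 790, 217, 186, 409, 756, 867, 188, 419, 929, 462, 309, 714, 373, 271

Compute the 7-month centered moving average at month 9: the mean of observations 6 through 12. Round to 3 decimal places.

Sum of periods 6–12: 217 + 186 + 409 + 756 + 867 + 188 + 419 = 3042
Divide by 7: 3042 / 7 = 434.571

434.571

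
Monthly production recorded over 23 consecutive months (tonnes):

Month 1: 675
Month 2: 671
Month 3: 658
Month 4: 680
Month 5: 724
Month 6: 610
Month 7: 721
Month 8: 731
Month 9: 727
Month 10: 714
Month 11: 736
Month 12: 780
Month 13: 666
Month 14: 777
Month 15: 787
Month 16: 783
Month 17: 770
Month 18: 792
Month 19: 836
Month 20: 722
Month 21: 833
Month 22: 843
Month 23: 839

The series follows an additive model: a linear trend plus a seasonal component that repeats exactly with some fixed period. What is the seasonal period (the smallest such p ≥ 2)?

First differences y_{t+1} − y_t: -4, -13, 22, 44, -114, 111, 10, -4, -13, 22, 44, -114, 111, 10, -4, -13, …
The difference pattern repeats every 7 terms and not for any smaller step, so p = 7.

7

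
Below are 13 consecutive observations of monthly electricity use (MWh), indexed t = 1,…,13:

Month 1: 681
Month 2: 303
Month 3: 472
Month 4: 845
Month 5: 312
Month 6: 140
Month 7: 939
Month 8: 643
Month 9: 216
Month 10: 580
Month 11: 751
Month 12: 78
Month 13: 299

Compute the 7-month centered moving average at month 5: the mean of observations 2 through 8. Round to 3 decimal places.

Sum of periods 2–8: 303 + 472 + 845 + 312 + 140 + 939 + 643 = 3654
Divide by 7: 3654 / 7 = 522.000

522.000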